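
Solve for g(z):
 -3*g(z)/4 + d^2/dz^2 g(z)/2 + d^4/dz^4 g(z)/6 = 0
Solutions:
 g(z) = C1*exp(-sqrt(6)*z*sqrt(-1 + sqrt(3))/2) + C2*exp(sqrt(6)*z*sqrt(-1 + sqrt(3))/2) + C3*sin(sqrt(6)*z*sqrt(1 + sqrt(3))/2) + C4*cos(sqrt(6)*z*sqrt(1 + sqrt(3))/2)


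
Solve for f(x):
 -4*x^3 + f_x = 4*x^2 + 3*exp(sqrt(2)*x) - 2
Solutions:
 f(x) = C1 + x^4 + 4*x^3/3 - 2*x + 3*sqrt(2)*exp(sqrt(2)*x)/2


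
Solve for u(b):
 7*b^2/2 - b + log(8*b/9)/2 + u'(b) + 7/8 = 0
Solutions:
 u(b) = C1 - 7*b^3/6 + b^2/2 - b*log(b)/2 - 3*b*log(2)/2 - 3*b/8 + b*log(3)


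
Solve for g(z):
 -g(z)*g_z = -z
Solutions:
 g(z) = -sqrt(C1 + z^2)
 g(z) = sqrt(C1 + z^2)


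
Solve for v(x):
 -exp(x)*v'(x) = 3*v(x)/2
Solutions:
 v(x) = C1*exp(3*exp(-x)/2)


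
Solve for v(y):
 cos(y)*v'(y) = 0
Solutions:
 v(y) = C1


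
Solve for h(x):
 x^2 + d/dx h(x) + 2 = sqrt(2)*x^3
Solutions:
 h(x) = C1 + sqrt(2)*x^4/4 - x^3/3 - 2*x


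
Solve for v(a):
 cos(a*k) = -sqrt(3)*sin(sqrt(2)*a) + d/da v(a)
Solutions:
 v(a) = C1 - sqrt(6)*cos(sqrt(2)*a)/2 + sin(a*k)/k


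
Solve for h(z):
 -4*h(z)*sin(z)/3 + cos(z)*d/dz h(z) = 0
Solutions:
 h(z) = C1/cos(z)^(4/3)


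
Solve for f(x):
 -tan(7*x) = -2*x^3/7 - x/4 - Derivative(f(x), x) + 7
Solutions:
 f(x) = C1 - x^4/14 - x^2/8 + 7*x - log(cos(7*x))/7


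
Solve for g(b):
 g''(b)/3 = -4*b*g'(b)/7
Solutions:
 g(b) = C1 + C2*erf(sqrt(42)*b/7)


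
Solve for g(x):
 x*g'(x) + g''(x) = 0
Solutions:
 g(x) = C1 + C2*erf(sqrt(2)*x/2)


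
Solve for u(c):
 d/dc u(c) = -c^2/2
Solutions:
 u(c) = C1 - c^3/6


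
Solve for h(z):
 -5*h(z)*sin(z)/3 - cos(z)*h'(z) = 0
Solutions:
 h(z) = C1*cos(z)^(5/3)


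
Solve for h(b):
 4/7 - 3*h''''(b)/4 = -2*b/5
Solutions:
 h(b) = C1 + C2*b + C3*b^2 + C4*b^3 + b^5/225 + 2*b^4/63


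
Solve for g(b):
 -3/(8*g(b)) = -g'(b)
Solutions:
 g(b) = -sqrt(C1 + 3*b)/2
 g(b) = sqrt(C1 + 3*b)/2


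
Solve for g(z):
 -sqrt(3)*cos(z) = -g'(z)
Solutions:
 g(z) = C1 + sqrt(3)*sin(z)


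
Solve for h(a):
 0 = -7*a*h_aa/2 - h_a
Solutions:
 h(a) = C1 + C2*a^(5/7)


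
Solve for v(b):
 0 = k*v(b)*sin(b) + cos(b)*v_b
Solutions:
 v(b) = C1*exp(k*log(cos(b)))


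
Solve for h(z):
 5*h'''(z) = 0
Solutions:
 h(z) = C1 + C2*z + C3*z^2


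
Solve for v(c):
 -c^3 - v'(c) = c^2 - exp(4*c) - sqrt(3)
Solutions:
 v(c) = C1 - c^4/4 - c^3/3 + sqrt(3)*c + exp(4*c)/4


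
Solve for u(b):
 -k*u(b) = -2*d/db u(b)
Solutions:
 u(b) = C1*exp(b*k/2)


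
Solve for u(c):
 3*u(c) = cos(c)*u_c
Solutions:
 u(c) = C1*(sin(c) + 1)^(3/2)/(sin(c) - 1)^(3/2)


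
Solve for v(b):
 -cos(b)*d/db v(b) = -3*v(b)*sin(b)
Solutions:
 v(b) = C1/cos(b)^3


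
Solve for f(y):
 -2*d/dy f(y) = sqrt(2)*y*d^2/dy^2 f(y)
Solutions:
 f(y) = C1 + C2*y^(1 - sqrt(2))


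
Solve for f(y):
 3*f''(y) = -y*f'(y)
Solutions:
 f(y) = C1 + C2*erf(sqrt(6)*y/6)


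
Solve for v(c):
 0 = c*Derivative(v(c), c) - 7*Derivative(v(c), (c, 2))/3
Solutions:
 v(c) = C1 + C2*erfi(sqrt(42)*c/14)


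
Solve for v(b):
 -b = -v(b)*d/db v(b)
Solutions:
 v(b) = -sqrt(C1 + b^2)
 v(b) = sqrt(C1 + b^2)


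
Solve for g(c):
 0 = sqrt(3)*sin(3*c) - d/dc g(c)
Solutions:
 g(c) = C1 - sqrt(3)*cos(3*c)/3


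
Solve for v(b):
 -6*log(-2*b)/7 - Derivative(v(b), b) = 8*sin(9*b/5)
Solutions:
 v(b) = C1 - 6*b*log(-b)/7 - 6*b*log(2)/7 + 6*b/7 + 40*cos(9*b/5)/9


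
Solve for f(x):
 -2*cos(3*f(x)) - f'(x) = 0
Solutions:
 f(x) = -asin((C1 + exp(12*x))/(C1 - exp(12*x)))/3 + pi/3
 f(x) = asin((C1 + exp(12*x))/(C1 - exp(12*x)))/3


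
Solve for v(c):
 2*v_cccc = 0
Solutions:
 v(c) = C1 + C2*c + C3*c^2 + C4*c^3


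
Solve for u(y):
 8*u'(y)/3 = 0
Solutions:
 u(y) = C1


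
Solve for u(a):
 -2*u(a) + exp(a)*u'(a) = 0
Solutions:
 u(a) = C1*exp(-2*exp(-a))


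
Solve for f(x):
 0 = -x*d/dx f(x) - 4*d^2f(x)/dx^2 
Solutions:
 f(x) = C1 + C2*erf(sqrt(2)*x/4)


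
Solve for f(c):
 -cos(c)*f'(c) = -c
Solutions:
 f(c) = C1 + Integral(c/cos(c), c)


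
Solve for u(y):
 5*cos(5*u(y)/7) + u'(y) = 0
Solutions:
 5*y - 7*log(sin(5*u(y)/7) - 1)/10 + 7*log(sin(5*u(y)/7) + 1)/10 = C1


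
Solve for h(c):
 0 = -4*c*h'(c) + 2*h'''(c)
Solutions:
 h(c) = C1 + Integral(C2*airyai(2^(1/3)*c) + C3*airybi(2^(1/3)*c), c)


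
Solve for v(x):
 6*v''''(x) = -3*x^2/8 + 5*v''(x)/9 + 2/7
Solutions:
 v(x) = C1 + C2*x + C3*exp(-sqrt(30)*x/18) + C4*exp(sqrt(30)*x/18) + 9*x^4/160 + 4923*x^2/700


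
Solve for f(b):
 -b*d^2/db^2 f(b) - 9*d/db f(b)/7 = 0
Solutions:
 f(b) = C1 + C2/b^(2/7)


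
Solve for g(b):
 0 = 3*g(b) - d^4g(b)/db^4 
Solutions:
 g(b) = C1*exp(-3^(1/4)*b) + C2*exp(3^(1/4)*b) + C3*sin(3^(1/4)*b) + C4*cos(3^(1/4)*b)


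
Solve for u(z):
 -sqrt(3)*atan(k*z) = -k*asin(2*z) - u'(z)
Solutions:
 u(z) = C1 - k*(z*asin(2*z) + sqrt(1 - 4*z^2)/2) + sqrt(3)*Piecewise((z*atan(k*z) - log(k^2*z^2 + 1)/(2*k), Ne(k, 0)), (0, True))


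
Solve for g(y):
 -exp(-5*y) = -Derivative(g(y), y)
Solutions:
 g(y) = C1 - exp(-5*y)/5


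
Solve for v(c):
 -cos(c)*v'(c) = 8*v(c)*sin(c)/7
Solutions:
 v(c) = C1*cos(c)^(8/7)


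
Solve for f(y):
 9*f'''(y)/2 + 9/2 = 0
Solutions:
 f(y) = C1 + C2*y + C3*y^2 - y^3/6


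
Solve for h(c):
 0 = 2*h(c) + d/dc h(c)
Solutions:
 h(c) = C1*exp(-2*c)


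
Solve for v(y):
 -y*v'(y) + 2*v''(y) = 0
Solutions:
 v(y) = C1 + C2*erfi(y/2)


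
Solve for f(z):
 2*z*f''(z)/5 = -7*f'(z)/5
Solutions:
 f(z) = C1 + C2/z^(5/2)


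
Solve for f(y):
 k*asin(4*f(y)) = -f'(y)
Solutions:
 Integral(1/asin(4*_y), (_y, f(y))) = C1 - k*y


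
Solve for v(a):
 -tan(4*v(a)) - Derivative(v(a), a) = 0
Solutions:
 v(a) = -asin(C1*exp(-4*a))/4 + pi/4
 v(a) = asin(C1*exp(-4*a))/4


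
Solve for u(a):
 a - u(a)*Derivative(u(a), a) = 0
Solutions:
 u(a) = -sqrt(C1 + a^2)
 u(a) = sqrt(C1 + a^2)


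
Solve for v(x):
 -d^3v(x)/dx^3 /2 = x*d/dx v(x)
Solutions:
 v(x) = C1 + Integral(C2*airyai(-2^(1/3)*x) + C3*airybi(-2^(1/3)*x), x)


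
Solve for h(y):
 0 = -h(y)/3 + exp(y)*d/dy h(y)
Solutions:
 h(y) = C1*exp(-exp(-y)/3)


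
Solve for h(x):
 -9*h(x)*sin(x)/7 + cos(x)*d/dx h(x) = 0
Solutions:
 h(x) = C1/cos(x)^(9/7)


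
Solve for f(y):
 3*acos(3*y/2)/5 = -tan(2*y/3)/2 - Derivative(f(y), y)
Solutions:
 f(y) = C1 - 3*y*acos(3*y/2)/5 + sqrt(4 - 9*y^2)/5 + 3*log(cos(2*y/3))/4


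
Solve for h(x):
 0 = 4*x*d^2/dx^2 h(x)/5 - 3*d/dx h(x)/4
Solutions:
 h(x) = C1 + C2*x^(31/16)


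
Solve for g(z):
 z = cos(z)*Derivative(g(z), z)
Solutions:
 g(z) = C1 + Integral(z/cos(z), z)


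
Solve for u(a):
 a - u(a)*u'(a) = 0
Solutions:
 u(a) = -sqrt(C1 + a^2)
 u(a) = sqrt(C1 + a^2)


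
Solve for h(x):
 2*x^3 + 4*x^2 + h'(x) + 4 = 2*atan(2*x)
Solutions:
 h(x) = C1 - x^4/2 - 4*x^3/3 + 2*x*atan(2*x) - 4*x - log(4*x^2 + 1)/2


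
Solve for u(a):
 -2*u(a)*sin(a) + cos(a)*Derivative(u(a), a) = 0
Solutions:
 u(a) = C1/cos(a)^2


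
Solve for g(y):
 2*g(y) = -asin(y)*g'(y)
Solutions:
 g(y) = C1*exp(-2*Integral(1/asin(y), y))


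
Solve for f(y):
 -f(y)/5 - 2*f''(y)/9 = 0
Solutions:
 f(y) = C1*sin(3*sqrt(10)*y/10) + C2*cos(3*sqrt(10)*y/10)


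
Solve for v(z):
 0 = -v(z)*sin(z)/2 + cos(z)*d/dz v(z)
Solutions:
 v(z) = C1/sqrt(cos(z))


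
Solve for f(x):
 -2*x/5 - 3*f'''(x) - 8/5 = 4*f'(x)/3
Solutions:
 f(x) = C1 + C2*sin(2*x/3) + C3*cos(2*x/3) - 3*x^2/20 - 6*x/5


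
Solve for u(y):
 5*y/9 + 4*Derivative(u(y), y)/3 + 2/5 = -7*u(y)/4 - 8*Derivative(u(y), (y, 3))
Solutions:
 u(y) = C1*exp(-y*(-(189 + sqrt(36233))^(1/3) + 8/(189 + sqrt(36233))^(1/3))/24)*sin(sqrt(3)*y*(8/(189 + sqrt(36233))^(1/3) + (189 + sqrt(36233))^(1/3))/24) + C2*exp(-y*(-(189 + sqrt(36233))^(1/3) + 8/(189 + sqrt(36233))^(1/3))/24)*cos(sqrt(3)*y*(8/(189 + sqrt(36233))^(1/3) + (189 + sqrt(36233))^(1/3))/24) + C3*exp(y*(-(189 + sqrt(36233))^(1/3) + 8/(189 + sqrt(36233))^(1/3))/12) - 20*y/63 + 88/6615


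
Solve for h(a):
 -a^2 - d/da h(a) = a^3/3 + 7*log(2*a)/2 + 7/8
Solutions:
 h(a) = C1 - a^4/12 - a^3/3 - 7*a*log(a)/2 - 7*a*log(2)/2 + 21*a/8


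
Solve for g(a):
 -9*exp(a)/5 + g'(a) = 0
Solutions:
 g(a) = C1 + 9*exp(a)/5


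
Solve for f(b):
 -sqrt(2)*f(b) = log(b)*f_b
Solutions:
 f(b) = C1*exp(-sqrt(2)*li(b))


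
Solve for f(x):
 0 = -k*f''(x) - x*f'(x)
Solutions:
 f(x) = C1 + C2*sqrt(k)*erf(sqrt(2)*x*sqrt(1/k)/2)


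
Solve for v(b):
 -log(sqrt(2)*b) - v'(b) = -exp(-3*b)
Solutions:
 v(b) = C1 - b*log(b) + b*(1 - log(2)/2) - exp(-3*b)/3


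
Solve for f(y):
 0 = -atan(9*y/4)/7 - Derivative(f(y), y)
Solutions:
 f(y) = C1 - y*atan(9*y/4)/7 + 2*log(81*y^2 + 16)/63


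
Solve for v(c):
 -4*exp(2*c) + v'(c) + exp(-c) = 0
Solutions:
 v(c) = C1 + 2*exp(2*c) + exp(-c)


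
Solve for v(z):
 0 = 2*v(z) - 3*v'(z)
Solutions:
 v(z) = C1*exp(2*z/3)


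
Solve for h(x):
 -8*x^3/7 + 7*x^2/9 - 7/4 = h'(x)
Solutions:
 h(x) = C1 - 2*x^4/7 + 7*x^3/27 - 7*x/4


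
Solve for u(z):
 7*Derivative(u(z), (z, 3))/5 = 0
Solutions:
 u(z) = C1 + C2*z + C3*z^2


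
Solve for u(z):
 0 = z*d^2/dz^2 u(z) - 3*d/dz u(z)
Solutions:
 u(z) = C1 + C2*z^4


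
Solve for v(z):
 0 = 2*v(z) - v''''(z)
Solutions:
 v(z) = C1*exp(-2^(1/4)*z) + C2*exp(2^(1/4)*z) + C3*sin(2^(1/4)*z) + C4*cos(2^(1/4)*z)


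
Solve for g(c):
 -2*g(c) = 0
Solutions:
 g(c) = 0


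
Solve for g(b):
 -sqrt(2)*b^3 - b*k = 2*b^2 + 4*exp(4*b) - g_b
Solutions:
 g(b) = C1 + sqrt(2)*b^4/4 + 2*b^3/3 + b^2*k/2 + exp(4*b)


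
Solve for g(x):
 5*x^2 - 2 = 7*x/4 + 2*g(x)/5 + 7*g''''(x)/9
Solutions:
 g(x) = 25*x^2/2 - 35*x/8 + (C1*sin(sqrt(3)*70^(3/4)*x/70) + C2*cos(sqrt(3)*70^(3/4)*x/70))*exp(-sqrt(3)*70^(3/4)*x/70) + (C3*sin(sqrt(3)*70^(3/4)*x/70) + C4*cos(sqrt(3)*70^(3/4)*x/70))*exp(sqrt(3)*70^(3/4)*x/70) - 5


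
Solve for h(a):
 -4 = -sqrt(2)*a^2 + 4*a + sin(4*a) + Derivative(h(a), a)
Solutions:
 h(a) = C1 + sqrt(2)*a^3/3 - 2*a^2 - 4*a + cos(4*a)/4


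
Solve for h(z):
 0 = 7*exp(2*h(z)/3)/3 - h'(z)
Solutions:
 h(z) = 3*log(-sqrt(-1/(C1 + 7*z))) - 3*log(2)/2 + 3*log(3)
 h(z) = 3*log(-1/(C1 + 7*z))/2 - 3*log(2)/2 + 3*log(3)


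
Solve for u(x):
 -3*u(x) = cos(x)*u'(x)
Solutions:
 u(x) = C1*(sin(x) - 1)^(3/2)/(sin(x) + 1)^(3/2)


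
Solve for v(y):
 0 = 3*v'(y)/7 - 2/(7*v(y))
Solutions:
 v(y) = -sqrt(C1 + 12*y)/3
 v(y) = sqrt(C1 + 12*y)/3


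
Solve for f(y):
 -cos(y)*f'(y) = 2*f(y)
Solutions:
 f(y) = C1*(sin(y) - 1)/(sin(y) + 1)


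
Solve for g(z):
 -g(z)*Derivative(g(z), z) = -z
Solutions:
 g(z) = -sqrt(C1 + z^2)
 g(z) = sqrt(C1 + z^2)


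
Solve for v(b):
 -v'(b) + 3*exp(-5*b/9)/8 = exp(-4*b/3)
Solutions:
 v(b) = C1 + 3*exp(-4*b/3)/4 - 27*exp(-5*b/9)/40


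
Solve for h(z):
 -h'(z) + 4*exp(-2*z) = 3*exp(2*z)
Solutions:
 h(z) = C1 - 3*exp(2*z)/2 - 2*exp(-2*z)


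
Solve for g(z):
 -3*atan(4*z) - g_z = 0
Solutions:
 g(z) = C1 - 3*z*atan(4*z) + 3*log(16*z^2 + 1)/8


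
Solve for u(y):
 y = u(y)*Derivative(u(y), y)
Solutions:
 u(y) = -sqrt(C1 + y^2)
 u(y) = sqrt(C1 + y^2)


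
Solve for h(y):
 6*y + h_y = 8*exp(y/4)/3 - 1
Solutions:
 h(y) = C1 - 3*y^2 - y + 32*exp(y/4)/3


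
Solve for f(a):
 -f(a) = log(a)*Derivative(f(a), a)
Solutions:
 f(a) = C1*exp(-li(a))


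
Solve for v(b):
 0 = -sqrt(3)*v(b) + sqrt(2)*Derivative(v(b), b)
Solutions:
 v(b) = C1*exp(sqrt(6)*b/2)


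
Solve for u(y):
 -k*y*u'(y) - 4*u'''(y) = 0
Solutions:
 u(y) = C1 + Integral(C2*airyai(2^(1/3)*y*(-k)^(1/3)/2) + C3*airybi(2^(1/3)*y*(-k)^(1/3)/2), y)


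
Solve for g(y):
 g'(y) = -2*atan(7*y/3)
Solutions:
 g(y) = C1 - 2*y*atan(7*y/3) + 3*log(49*y^2 + 9)/7


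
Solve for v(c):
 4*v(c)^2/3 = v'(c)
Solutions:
 v(c) = -3/(C1 + 4*c)


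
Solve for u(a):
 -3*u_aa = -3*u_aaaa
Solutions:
 u(a) = C1 + C2*a + C3*exp(-a) + C4*exp(a)


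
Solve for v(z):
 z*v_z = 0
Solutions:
 v(z) = C1


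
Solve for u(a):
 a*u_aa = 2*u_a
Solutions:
 u(a) = C1 + C2*a^3


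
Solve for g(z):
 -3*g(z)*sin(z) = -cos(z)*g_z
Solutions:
 g(z) = C1/cos(z)^3


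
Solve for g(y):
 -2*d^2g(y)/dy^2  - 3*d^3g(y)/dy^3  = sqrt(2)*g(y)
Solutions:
 g(y) = C1*exp(y*(-8 + 8*2^(1/3)/(16 + 243*sqrt(2) + sqrt(-256 + (16 + 243*sqrt(2))^2))^(1/3) + 2^(2/3)*(16 + 243*sqrt(2) + sqrt(-256 + (16 + 243*sqrt(2))^2))^(1/3))/36)*sin(2^(1/3)*sqrt(3)*y*(-2^(1/3)*(16 + 243*sqrt(2) + 27*sqrt(-256/729 + (16/27 + 9*sqrt(2))^2))^(1/3) + 8/(16 + 243*sqrt(2) + 27*sqrt(-256/729 + (16/27 + 9*sqrt(2))^2))^(1/3))/36) + C2*exp(y*(-8 + 8*2^(1/3)/(16 + 243*sqrt(2) + sqrt(-256 + (16 + 243*sqrt(2))^2))^(1/3) + 2^(2/3)*(16 + 243*sqrt(2) + sqrt(-256 + (16 + 243*sqrt(2))^2))^(1/3))/36)*cos(2^(1/3)*sqrt(3)*y*(-2^(1/3)*(16 + 243*sqrt(2) + 27*sqrt(-256/729 + (16/27 + 9*sqrt(2))^2))^(1/3) + 8/(16 + 243*sqrt(2) + 27*sqrt(-256/729 + (16/27 + 9*sqrt(2))^2))^(1/3))/36) + C3*exp(-y*(8*2^(1/3)/(16 + 243*sqrt(2) + sqrt(-256 + (16 + 243*sqrt(2))^2))^(1/3) + 4 + 2^(2/3)*(16 + 243*sqrt(2) + sqrt(-256 + (16 + 243*sqrt(2))^2))^(1/3))/18)


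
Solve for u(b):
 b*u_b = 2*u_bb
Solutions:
 u(b) = C1 + C2*erfi(b/2)


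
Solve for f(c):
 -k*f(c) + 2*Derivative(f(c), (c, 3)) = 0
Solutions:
 f(c) = C1*exp(2^(2/3)*c*k^(1/3)/2) + C2*exp(2^(2/3)*c*k^(1/3)*(-1 + sqrt(3)*I)/4) + C3*exp(-2^(2/3)*c*k^(1/3)*(1 + sqrt(3)*I)/4)


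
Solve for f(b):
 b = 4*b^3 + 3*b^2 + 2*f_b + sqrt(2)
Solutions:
 f(b) = C1 - b^4/2 - b^3/2 + b^2/4 - sqrt(2)*b/2


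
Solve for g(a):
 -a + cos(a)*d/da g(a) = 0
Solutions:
 g(a) = C1 + Integral(a/cos(a), a)


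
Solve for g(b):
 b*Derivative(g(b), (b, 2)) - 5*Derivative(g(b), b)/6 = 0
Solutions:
 g(b) = C1 + C2*b^(11/6)


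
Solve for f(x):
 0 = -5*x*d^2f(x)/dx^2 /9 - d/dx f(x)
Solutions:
 f(x) = C1 + C2/x^(4/5)


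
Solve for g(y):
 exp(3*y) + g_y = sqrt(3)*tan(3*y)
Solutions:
 g(y) = C1 - exp(3*y)/3 - sqrt(3)*log(cos(3*y))/3


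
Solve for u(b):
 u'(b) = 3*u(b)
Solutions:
 u(b) = C1*exp(3*b)


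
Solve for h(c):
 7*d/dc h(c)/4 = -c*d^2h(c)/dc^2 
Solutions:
 h(c) = C1 + C2/c^(3/4)


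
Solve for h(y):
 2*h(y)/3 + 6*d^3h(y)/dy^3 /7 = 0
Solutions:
 h(y) = C3*exp(-21^(1/3)*y/3) + (C1*sin(3^(5/6)*7^(1/3)*y/6) + C2*cos(3^(5/6)*7^(1/3)*y/6))*exp(21^(1/3)*y/6)


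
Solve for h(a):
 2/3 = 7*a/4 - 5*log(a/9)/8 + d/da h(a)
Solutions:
 h(a) = C1 - 7*a^2/8 + 5*a*log(a)/8 - 5*a*log(3)/4 + a/24


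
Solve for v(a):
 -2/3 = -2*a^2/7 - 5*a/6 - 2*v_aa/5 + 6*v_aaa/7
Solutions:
 v(a) = C1 + C2*a + C3*exp(7*a/15) - 5*a^4/84 - 3025*a^3/3528 - 38515*a^2/8232


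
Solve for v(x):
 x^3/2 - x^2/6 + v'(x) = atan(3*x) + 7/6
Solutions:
 v(x) = C1 - x^4/8 + x^3/18 + x*atan(3*x) + 7*x/6 - log(9*x^2 + 1)/6


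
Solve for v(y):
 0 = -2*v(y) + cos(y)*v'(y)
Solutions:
 v(y) = C1*(sin(y) + 1)/(sin(y) - 1)


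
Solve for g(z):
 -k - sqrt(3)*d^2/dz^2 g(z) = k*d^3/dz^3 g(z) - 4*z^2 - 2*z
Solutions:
 g(z) = C1 + C2*z + C3*exp(-sqrt(3)*z/k) + k*z^2*(8*sqrt(3)*k - 6 - 3*sqrt(3))/18 + sqrt(3)*z^4/9 + z^3*(-4*k + sqrt(3))/9


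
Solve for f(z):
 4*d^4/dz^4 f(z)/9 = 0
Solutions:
 f(z) = C1 + C2*z + C3*z^2 + C4*z^3


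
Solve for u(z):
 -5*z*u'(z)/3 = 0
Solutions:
 u(z) = C1


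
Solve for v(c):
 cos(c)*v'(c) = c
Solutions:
 v(c) = C1 + Integral(c/cos(c), c)


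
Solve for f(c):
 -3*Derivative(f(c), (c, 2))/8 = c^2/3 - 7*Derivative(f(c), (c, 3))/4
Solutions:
 f(c) = C1 + C2*c + C3*exp(3*c/14) - 2*c^4/27 - 112*c^3/81 - 1568*c^2/81


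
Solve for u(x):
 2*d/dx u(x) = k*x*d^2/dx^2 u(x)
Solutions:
 u(x) = C1 + x^(((re(k) + 2)*re(k) + im(k)^2)/(re(k)^2 + im(k)^2))*(C2*sin(2*log(x)*Abs(im(k))/(re(k)^2 + im(k)^2)) + C3*cos(2*log(x)*im(k)/(re(k)^2 + im(k)^2)))


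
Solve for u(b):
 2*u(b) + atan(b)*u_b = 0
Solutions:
 u(b) = C1*exp(-2*Integral(1/atan(b), b))


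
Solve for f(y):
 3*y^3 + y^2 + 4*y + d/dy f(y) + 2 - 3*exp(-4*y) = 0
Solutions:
 f(y) = C1 - 3*y^4/4 - y^3/3 - 2*y^2 - 2*y - 3*exp(-4*y)/4


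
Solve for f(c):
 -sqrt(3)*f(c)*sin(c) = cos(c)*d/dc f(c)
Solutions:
 f(c) = C1*cos(c)^(sqrt(3))


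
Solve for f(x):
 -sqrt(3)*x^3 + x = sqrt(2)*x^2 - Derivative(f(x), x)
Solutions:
 f(x) = C1 + sqrt(3)*x^4/4 + sqrt(2)*x^3/3 - x^2/2


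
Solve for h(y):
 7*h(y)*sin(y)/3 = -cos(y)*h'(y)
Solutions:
 h(y) = C1*cos(y)^(7/3)


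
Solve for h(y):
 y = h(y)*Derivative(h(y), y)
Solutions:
 h(y) = -sqrt(C1 + y^2)
 h(y) = sqrt(C1 + y^2)


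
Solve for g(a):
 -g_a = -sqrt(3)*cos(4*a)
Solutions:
 g(a) = C1 + sqrt(3)*sin(4*a)/4


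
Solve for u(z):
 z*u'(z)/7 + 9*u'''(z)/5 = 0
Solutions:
 u(z) = C1 + Integral(C2*airyai(-735^(1/3)*z/21) + C3*airybi(-735^(1/3)*z/21), z)


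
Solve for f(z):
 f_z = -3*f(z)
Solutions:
 f(z) = C1*exp(-3*z)


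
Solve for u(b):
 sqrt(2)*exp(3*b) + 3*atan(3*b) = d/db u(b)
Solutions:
 u(b) = C1 + 3*b*atan(3*b) + sqrt(2)*exp(3*b)/3 - log(9*b^2 + 1)/2


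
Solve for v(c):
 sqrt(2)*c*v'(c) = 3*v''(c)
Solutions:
 v(c) = C1 + C2*erfi(2^(3/4)*sqrt(3)*c/6)


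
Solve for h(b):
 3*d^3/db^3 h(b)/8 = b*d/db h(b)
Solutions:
 h(b) = C1 + Integral(C2*airyai(2*3^(2/3)*b/3) + C3*airybi(2*3^(2/3)*b/3), b)


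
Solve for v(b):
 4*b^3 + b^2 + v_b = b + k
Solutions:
 v(b) = C1 - b^4 - b^3/3 + b^2/2 + b*k


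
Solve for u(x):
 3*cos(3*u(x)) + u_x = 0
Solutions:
 u(x) = -asin((C1 + exp(18*x))/(C1 - exp(18*x)))/3 + pi/3
 u(x) = asin((C1 + exp(18*x))/(C1 - exp(18*x)))/3


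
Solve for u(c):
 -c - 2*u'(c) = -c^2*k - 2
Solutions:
 u(c) = C1 + c^3*k/6 - c^2/4 + c


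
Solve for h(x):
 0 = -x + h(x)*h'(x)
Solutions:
 h(x) = -sqrt(C1 + x^2)
 h(x) = sqrt(C1 + x^2)


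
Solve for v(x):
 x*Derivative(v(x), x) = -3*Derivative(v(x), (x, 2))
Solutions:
 v(x) = C1 + C2*erf(sqrt(6)*x/6)


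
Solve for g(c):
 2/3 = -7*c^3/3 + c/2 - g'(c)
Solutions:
 g(c) = C1 - 7*c^4/12 + c^2/4 - 2*c/3


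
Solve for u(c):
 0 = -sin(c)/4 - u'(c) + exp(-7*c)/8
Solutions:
 u(c) = C1 + cos(c)/4 - exp(-7*c)/56


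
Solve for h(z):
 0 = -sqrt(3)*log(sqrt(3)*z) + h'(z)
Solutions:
 h(z) = C1 + sqrt(3)*z*log(z) - sqrt(3)*z + sqrt(3)*z*log(3)/2


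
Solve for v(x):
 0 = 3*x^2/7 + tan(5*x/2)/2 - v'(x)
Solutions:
 v(x) = C1 + x^3/7 - log(cos(5*x/2))/5


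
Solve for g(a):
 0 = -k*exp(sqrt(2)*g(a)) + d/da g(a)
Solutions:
 g(a) = sqrt(2)*(2*log(-1/(C1 + a*k)) - log(2))/4


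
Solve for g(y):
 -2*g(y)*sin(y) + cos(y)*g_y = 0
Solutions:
 g(y) = C1/cos(y)^2


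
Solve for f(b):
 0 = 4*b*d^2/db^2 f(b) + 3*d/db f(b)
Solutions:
 f(b) = C1 + C2*b^(1/4)


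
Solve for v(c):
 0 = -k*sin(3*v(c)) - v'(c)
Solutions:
 v(c) = -acos((-C1 - exp(6*c*k))/(C1 - exp(6*c*k)))/3 + 2*pi/3
 v(c) = acos((-C1 - exp(6*c*k))/(C1 - exp(6*c*k)))/3


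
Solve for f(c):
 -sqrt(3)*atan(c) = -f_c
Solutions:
 f(c) = C1 + sqrt(3)*(c*atan(c) - log(c^2 + 1)/2)


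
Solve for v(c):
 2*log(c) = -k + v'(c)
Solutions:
 v(c) = C1 + c*k + 2*c*log(c) - 2*c


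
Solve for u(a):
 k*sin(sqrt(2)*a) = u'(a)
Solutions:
 u(a) = C1 - sqrt(2)*k*cos(sqrt(2)*a)/2


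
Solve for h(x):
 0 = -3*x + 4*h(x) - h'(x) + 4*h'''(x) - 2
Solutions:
 h(x) = C1*exp(3^(1/3)*x*(3^(1/3)/(sqrt(1293) + 36)^(1/3) + (sqrt(1293) + 36)^(1/3))/12)*sin(3^(1/6)*x*(-3^(2/3)*(sqrt(1293) + 36)^(1/3) + 3/(sqrt(1293) + 36)^(1/3))/12) + C2*exp(3^(1/3)*x*(3^(1/3)/(sqrt(1293) + 36)^(1/3) + (sqrt(1293) + 36)^(1/3))/12)*cos(3^(1/6)*x*(-3^(2/3)*(sqrt(1293) + 36)^(1/3) + 3/(sqrt(1293) + 36)^(1/3))/12) + C3*exp(-3^(1/3)*x*(3^(1/3)/(sqrt(1293) + 36)^(1/3) + (sqrt(1293) + 36)^(1/3))/6) + 3*x/4 + 11/16


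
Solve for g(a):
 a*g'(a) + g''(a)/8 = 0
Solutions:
 g(a) = C1 + C2*erf(2*a)


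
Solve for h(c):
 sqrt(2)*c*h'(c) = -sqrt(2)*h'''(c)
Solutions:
 h(c) = C1 + Integral(C2*airyai(-c) + C3*airybi(-c), c)


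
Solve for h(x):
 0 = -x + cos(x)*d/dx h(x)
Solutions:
 h(x) = C1 + Integral(x/cos(x), x)


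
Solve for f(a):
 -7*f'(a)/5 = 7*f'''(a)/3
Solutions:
 f(a) = C1 + C2*sin(sqrt(15)*a/5) + C3*cos(sqrt(15)*a/5)


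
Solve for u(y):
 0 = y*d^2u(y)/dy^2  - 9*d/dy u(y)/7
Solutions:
 u(y) = C1 + C2*y^(16/7)


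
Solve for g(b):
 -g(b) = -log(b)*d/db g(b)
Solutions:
 g(b) = C1*exp(li(b))


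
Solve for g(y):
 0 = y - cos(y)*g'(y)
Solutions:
 g(y) = C1 + Integral(y/cos(y), y)


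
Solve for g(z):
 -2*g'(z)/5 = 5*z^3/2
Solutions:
 g(z) = C1 - 25*z^4/16


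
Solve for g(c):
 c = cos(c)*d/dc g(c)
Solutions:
 g(c) = C1 + Integral(c/cos(c), c)


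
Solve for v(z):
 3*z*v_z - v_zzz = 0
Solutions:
 v(z) = C1 + Integral(C2*airyai(3^(1/3)*z) + C3*airybi(3^(1/3)*z), z)


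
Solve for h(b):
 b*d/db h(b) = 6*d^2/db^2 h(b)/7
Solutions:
 h(b) = C1 + C2*erfi(sqrt(21)*b/6)


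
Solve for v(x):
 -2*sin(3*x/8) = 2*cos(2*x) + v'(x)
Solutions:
 v(x) = C1 - sin(2*x) + 16*cos(3*x/8)/3


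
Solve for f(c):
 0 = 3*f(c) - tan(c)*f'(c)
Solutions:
 f(c) = C1*sin(c)^3


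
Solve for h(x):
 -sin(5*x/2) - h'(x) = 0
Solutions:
 h(x) = C1 + 2*cos(5*x/2)/5


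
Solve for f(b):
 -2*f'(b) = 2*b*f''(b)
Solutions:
 f(b) = C1 + C2*log(b)


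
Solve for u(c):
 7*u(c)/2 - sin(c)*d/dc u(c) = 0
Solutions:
 u(c) = C1*(cos(c) - 1)^(7/4)/(cos(c) + 1)^(7/4)


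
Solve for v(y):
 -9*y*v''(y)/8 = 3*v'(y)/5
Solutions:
 v(y) = C1 + C2*y^(7/15)


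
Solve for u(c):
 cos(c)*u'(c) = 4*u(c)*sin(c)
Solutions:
 u(c) = C1/cos(c)^4


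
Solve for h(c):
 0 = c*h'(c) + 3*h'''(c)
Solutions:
 h(c) = C1 + Integral(C2*airyai(-3^(2/3)*c/3) + C3*airybi(-3^(2/3)*c/3), c)


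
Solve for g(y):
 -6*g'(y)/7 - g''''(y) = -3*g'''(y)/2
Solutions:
 g(y) = C1 + C2*exp(y*(7*7^(1/3)/(4*sqrt(15) + 17)^(1/3) + 7^(2/3)*(4*sqrt(15) + 17)^(1/3) + 14)/28)*sin(sqrt(3)*7^(1/3)*y*(-7^(1/3)*(4*sqrt(15) + 17)^(1/3) + 7/(4*sqrt(15) + 17)^(1/3))/28) + C3*exp(y*(7*7^(1/3)/(4*sqrt(15) + 17)^(1/3) + 7^(2/3)*(4*sqrt(15) + 17)^(1/3) + 14)/28)*cos(sqrt(3)*7^(1/3)*y*(-7^(1/3)*(4*sqrt(15) + 17)^(1/3) + 7/(4*sqrt(15) + 17)^(1/3))/28) + C4*exp(y*(-7^(2/3)*(4*sqrt(15) + 17)^(1/3) - 7*7^(1/3)/(4*sqrt(15) + 17)^(1/3) + 7)/14)


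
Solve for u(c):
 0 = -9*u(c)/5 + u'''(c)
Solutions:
 u(c) = C3*exp(15^(2/3)*c/5) + (C1*sin(3*3^(1/6)*5^(2/3)*c/10) + C2*cos(3*3^(1/6)*5^(2/3)*c/10))*exp(-15^(2/3)*c/10)


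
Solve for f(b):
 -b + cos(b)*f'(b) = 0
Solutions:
 f(b) = C1 + Integral(b/cos(b), b)


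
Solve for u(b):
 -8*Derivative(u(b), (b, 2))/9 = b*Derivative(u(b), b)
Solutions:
 u(b) = C1 + C2*erf(3*b/4)


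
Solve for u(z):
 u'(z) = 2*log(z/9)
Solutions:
 u(z) = C1 + 2*z*log(z) - z*log(81) - 2*z


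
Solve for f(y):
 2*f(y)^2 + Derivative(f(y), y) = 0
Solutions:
 f(y) = 1/(C1 + 2*y)


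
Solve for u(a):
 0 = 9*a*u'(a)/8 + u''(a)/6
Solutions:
 u(a) = C1 + C2*erf(3*sqrt(6)*a/4)


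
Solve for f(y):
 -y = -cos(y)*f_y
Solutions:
 f(y) = C1 + Integral(y/cos(y), y)


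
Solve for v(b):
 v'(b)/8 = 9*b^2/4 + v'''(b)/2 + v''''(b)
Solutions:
 v(b) = C1 + C2*exp(-b*(2*2^(1/3)/(3*sqrt(69) + 25)^(1/3) + 4 + 2^(2/3)*(3*sqrt(69) + 25)^(1/3))/24)*sin(2^(1/3)*sqrt(3)*b*(-2^(1/3)*(3*sqrt(69) + 25)^(1/3) + 2/(3*sqrt(69) + 25)^(1/3))/24) + C3*exp(-b*(2*2^(1/3)/(3*sqrt(69) + 25)^(1/3) + 4 + 2^(2/3)*(3*sqrt(69) + 25)^(1/3))/24)*cos(2^(1/3)*sqrt(3)*b*(-2^(1/3)*(3*sqrt(69) + 25)^(1/3) + 2/(3*sqrt(69) + 25)^(1/3))/24) + C4*exp(b*(-2 + 2*2^(1/3)/(3*sqrt(69) + 25)^(1/3) + 2^(2/3)*(3*sqrt(69) + 25)^(1/3))/12) + 6*b^3 + 144*b


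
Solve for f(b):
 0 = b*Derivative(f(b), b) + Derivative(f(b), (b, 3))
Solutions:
 f(b) = C1 + Integral(C2*airyai(-b) + C3*airybi(-b), b)


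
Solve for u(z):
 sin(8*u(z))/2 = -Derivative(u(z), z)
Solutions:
 u(z) = -acos((-C1 - exp(8*z))/(C1 - exp(8*z)))/8 + pi/4
 u(z) = acos((-C1 - exp(8*z))/(C1 - exp(8*z)))/8


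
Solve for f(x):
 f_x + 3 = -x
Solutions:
 f(x) = C1 - x^2/2 - 3*x


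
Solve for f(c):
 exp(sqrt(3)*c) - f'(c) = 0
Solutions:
 f(c) = C1 + sqrt(3)*exp(sqrt(3)*c)/3


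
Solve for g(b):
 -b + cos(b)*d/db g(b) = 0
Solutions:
 g(b) = C1 + Integral(b/cos(b), b)


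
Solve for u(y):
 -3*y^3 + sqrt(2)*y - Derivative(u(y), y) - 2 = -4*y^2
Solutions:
 u(y) = C1 - 3*y^4/4 + 4*y^3/3 + sqrt(2)*y^2/2 - 2*y


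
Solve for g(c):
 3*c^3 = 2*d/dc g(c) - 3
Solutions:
 g(c) = C1 + 3*c^4/8 + 3*c/2


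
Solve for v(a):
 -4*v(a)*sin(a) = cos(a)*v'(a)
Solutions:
 v(a) = C1*cos(a)^4


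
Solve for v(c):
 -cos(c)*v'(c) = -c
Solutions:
 v(c) = C1 + Integral(c/cos(c), c)


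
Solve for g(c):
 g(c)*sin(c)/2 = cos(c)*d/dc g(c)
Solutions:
 g(c) = C1/sqrt(cos(c))


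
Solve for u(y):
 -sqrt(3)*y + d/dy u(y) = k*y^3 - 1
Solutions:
 u(y) = C1 + k*y^4/4 + sqrt(3)*y^2/2 - y


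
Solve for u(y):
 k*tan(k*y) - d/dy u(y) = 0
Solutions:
 u(y) = C1 + k*Piecewise((-log(cos(k*y))/k, Ne(k, 0)), (0, True))


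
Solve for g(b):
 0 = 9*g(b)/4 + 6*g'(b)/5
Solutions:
 g(b) = C1*exp(-15*b/8)


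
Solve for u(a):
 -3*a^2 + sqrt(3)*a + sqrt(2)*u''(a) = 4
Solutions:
 u(a) = C1 + C2*a + sqrt(2)*a^4/8 - sqrt(6)*a^3/12 + sqrt(2)*a^2


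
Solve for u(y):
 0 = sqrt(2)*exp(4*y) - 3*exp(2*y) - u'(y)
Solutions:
 u(y) = C1 + sqrt(2)*exp(4*y)/4 - 3*exp(2*y)/2


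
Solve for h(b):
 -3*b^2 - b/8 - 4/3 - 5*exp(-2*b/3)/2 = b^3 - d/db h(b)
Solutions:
 h(b) = C1 + b^4/4 + b^3 + b^2/16 + 4*b/3 - 15*exp(-2*b/3)/4


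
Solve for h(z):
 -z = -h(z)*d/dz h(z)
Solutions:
 h(z) = -sqrt(C1 + z^2)
 h(z) = sqrt(C1 + z^2)


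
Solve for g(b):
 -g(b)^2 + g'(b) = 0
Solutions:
 g(b) = -1/(C1 + b)


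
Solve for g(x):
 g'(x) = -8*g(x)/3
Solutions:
 g(x) = C1*exp(-8*x/3)


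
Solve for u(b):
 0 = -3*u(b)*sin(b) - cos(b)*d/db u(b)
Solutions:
 u(b) = C1*cos(b)^3


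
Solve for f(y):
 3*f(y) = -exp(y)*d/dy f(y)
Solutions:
 f(y) = C1*exp(3*exp(-y))


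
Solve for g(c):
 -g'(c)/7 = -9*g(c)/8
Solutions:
 g(c) = C1*exp(63*c/8)


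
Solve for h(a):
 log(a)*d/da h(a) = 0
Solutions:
 h(a) = C1


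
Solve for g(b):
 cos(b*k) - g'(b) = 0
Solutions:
 g(b) = C1 + sin(b*k)/k


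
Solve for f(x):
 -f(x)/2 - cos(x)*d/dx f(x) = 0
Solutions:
 f(x) = C1*(sin(x) - 1)^(1/4)/(sin(x) + 1)^(1/4)


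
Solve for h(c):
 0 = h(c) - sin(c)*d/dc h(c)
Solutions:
 h(c) = C1*sqrt(cos(c) - 1)/sqrt(cos(c) + 1)


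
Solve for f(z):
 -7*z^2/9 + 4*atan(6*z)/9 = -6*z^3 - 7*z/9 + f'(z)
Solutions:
 f(z) = C1 + 3*z^4/2 - 7*z^3/27 + 7*z^2/18 + 4*z*atan(6*z)/9 - log(36*z^2 + 1)/27


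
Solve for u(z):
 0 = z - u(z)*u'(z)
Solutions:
 u(z) = -sqrt(C1 + z^2)
 u(z) = sqrt(C1 + z^2)


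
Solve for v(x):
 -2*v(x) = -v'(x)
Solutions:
 v(x) = C1*exp(2*x)


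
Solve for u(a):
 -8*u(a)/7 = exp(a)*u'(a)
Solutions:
 u(a) = C1*exp(8*exp(-a)/7)


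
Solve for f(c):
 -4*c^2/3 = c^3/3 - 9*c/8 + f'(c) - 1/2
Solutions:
 f(c) = C1 - c^4/12 - 4*c^3/9 + 9*c^2/16 + c/2


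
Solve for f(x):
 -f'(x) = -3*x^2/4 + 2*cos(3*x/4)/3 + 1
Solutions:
 f(x) = C1 + x^3/4 - x - 8*sin(3*x/4)/9


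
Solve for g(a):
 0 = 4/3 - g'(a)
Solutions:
 g(a) = C1 + 4*a/3


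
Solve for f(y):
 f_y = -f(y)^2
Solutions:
 f(y) = 1/(C1 + y)


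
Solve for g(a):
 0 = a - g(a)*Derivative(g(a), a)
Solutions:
 g(a) = -sqrt(C1 + a^2)
 g(a) = sqrt(C1 + a^2)


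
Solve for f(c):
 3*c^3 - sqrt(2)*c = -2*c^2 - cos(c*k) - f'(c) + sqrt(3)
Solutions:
 f(c) = C1 - 3*c^4/4 - 2*c^3/3 + sqrt(2)*c^2/2 + sqrt(3)*c - sin(c*k)/k


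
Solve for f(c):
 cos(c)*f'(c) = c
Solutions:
 f(c) = C1 + Integral(c/cos(c), c)


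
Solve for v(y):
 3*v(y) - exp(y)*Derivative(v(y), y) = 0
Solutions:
 v(y) = C1*exp(-3*exp(-y))


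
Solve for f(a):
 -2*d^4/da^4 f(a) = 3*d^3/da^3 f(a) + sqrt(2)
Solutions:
 f(a) = C1 + C2*a + C3*a^2 + C4*exp(-3*a/2) - sqrt(2)*a^3/18


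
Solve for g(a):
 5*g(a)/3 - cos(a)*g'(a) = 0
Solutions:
 g(a) = C1*(sin(a) + 1)^(5/6)/(sin(a) - 1)^(5/6)


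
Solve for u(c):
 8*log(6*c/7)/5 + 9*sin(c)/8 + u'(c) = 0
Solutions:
 u(c) = C1 - 8*c*log(c)/5 - 8*c*log(6)/5 + 8*c/5 + 8*c*log(7)/5 + 9*cos(c)/8


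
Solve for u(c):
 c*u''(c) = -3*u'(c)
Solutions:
 u(c) = C1 + C2/c^2


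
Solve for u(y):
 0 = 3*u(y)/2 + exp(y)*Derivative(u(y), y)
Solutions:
 u(y) = C1*exp(3*exp(-y)/2)


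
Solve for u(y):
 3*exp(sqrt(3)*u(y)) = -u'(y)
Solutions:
 u(y) = sqrt(3)*(2*log(1/(C1 + 3*y)) - log(3))/6


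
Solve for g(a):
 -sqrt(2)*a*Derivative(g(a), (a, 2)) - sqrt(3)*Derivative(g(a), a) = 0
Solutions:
 g(a) = C1 + C2*a^(1 - sqrt(6)/2)


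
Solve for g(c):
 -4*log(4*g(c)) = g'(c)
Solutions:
 Integral(1/(log(_y) + 2*log(2)), (_y, g(c)))/4 = C1 - c


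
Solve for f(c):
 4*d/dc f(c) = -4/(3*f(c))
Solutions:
 f(c) = -sqrt(C1 - 6*c)/3
 f(c) = sqrt(C1 - 6*c)/3


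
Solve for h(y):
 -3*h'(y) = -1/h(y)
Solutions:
 h(y) = -sqrt(C1 + 6*y)/3
 h(y) = sqrt(C1 + 6*y)/3


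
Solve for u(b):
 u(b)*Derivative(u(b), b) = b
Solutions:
 u(b) = -sqrt(C1 + b^2)
 u(b) = sqrt(C1 + b^2)


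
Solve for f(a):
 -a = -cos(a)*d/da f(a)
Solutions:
 f(a) = C1 + Integral(a/cos(a), a)


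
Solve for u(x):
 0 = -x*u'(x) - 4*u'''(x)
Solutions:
 u(x) = C1 + Integral(C2*airyai(-2^(1/3)*x/2) + C3*airybi(-2^(1/3)*x/2), x)


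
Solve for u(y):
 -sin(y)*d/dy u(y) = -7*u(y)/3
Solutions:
 u(y) = C1*(cos(y) - 1)^(7/6)/(cos(y) + 1)^(7/6)


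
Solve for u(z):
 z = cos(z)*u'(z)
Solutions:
 u(z) = C1 + Integral(z/cos(z), z)


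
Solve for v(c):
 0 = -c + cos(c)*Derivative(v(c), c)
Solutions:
 v(c) = C1 + Integral(c/cos(c), c)


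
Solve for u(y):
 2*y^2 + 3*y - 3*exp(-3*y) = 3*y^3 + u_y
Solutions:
 u(y) = C1 - 3*y^4/4 + 2*y^3/3 + 3*y^2/2 + exp(-3*y)


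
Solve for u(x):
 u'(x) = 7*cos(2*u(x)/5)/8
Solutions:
 -7*x/8 - 5*log(sin(2*u(x)/5) - 1)/4 + 5*log(sin(2*u(x)/5) + 1)/4 = C1


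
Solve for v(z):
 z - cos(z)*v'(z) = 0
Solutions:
 v(z) = C1 + Integral(z/cos(z), z)


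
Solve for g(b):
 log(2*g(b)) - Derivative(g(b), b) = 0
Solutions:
 -Integral(1/(log(_y) + log(2)), (_y, g(b))) = C1 - b


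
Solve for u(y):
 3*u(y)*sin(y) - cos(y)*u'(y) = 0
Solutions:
 u(y) = C1/cos(y)^3


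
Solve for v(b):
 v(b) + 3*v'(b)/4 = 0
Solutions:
 v(b) = C1*exp(-4*b/3)


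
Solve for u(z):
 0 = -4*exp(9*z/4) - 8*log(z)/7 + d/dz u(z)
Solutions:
 u(z) = C1 + 8*z*log(z)/7 - 8*z/7 + 16*exp(9*z/4)/9


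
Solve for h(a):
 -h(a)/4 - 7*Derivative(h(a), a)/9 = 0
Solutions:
 h(a) = C1*exp(-9*a/28)


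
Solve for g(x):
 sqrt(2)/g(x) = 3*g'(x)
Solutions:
 g(x) = -sqrt(C1 + 6*sqrt(2)*x)/3
 g(x) = sqrt(C1 + 6*sqrt(2)*x)/3


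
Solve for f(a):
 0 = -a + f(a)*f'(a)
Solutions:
 f(a) = -sqrt(C1 + a^2)
 f(a) = sqrt(C1 + a^2)


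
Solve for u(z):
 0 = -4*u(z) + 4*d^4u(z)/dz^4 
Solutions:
 u(z) = C1*exp(-z) + C2*exp(z) + C3*sin(z) + C4*cos(z)


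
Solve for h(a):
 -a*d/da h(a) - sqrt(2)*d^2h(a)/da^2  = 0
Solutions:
 h(a) = C1 + C2*erf(2^(1/4)*a/2)


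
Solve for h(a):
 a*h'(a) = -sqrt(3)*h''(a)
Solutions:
 h(a) = C1 + C2*erf(sqrt(2)*3^(3/4)*a/6)


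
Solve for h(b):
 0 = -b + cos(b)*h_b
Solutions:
 h(b) = C1 + Integral(b/cos(b), b)


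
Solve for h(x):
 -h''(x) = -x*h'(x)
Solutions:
 h(x) = C1 + C2*erfi(sqrt(2)*x/2)


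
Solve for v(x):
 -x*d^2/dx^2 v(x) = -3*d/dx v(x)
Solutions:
 v(x) = C1 + C2*x^4


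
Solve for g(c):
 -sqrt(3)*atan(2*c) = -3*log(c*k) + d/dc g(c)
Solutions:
 g(c) = C1 + 3*c*log(c*k) - 3*c - sqrt(3)*(c*atan(2*c) - log(4*c^2 + 1)/4)


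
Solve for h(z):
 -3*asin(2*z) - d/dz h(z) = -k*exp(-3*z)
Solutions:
 h(z) = C1 - k*exp(-3*z)/3 - 3*z*asin(2*z) - 3*sqrt(1 - 4*z^2)/2


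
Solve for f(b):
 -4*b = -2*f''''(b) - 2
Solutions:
 f(b) = C1 + C2*b + C3*b^2 + C4*b^3 + b^5/60 - b^4/24


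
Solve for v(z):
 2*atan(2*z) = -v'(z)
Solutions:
 v(z) = C1 - 2*z*atan(2*z) + log(4*z^2 + 1)/2


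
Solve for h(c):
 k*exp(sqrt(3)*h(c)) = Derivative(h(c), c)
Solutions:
 h(c) = sqrt(3)*(2*log(-1/(C1 + c*k)) - log(3))/6


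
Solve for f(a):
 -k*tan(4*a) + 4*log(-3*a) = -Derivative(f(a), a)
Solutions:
 f(a) = C1 - 4*a*log(-a) - 4*a*log(3) + 4*a - k*log(cos(4*a))/4


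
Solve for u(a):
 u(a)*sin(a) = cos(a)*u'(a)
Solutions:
 u(a) = C1/cos(a)


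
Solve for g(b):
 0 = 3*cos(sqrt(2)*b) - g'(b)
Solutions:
 g(b) = C1 + 3*sqrt(2)*sin(sqrt(2)*b)/2


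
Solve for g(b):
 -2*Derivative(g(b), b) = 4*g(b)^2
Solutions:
 g(b) = 1/(C1 + 2*b)


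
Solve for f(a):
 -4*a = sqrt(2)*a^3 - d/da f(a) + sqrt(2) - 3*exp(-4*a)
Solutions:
 f(a) = C1 + sqrt(2)*a^4/4 + 2*a^2 + sqrt(2)*a + 3*exp(-4*a)/4


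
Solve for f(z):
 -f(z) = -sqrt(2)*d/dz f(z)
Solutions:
 f(z) = C1*exp(sqrt(2)*z/2)


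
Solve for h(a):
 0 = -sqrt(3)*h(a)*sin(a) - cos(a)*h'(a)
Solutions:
 h(a) = C1*cos(a)^(sqrt(3))


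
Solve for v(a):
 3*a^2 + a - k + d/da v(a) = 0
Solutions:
 v(a) = C1 - a^3 - a^2/2 + a*k


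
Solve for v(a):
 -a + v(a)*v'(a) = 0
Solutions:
 v(a) = -sqrt(C1 + a^2)
 v(a) = sqrt(C1 + a^2)


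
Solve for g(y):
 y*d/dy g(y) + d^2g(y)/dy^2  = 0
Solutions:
 g(y) = C1 + C2*erf(sqrt(2)*y/2)


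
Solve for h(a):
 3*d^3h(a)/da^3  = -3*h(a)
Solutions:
 h(a) = C3*exp(-a) + (C1*sin(sqrt(3)*a/2) + C2*cos(sqrt(3)*a/2))*exp(a/2)


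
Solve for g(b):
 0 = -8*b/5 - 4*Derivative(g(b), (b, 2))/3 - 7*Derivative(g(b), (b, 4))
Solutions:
 g(b) = C1 + C2*b + C3*sin(2*sqrt(21)*b/21) + C4*cos(2*sqrt(21)*b/21) - b^3/5


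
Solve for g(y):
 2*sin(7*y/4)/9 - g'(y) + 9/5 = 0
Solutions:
 g(y) = C1 + 9*y/5 - 8*cos(7*y/4)/63


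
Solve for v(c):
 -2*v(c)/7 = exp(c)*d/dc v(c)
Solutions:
 v(c) = C1*exp(2*exp(-c)/7)


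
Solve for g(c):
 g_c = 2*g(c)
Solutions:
 g(c) = C1*exp(2*c)


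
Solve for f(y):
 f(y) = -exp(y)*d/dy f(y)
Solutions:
 f(y) = C1*exp(exp(-y))


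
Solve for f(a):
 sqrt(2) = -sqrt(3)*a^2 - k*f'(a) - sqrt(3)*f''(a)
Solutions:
 f(a) = C1 + C2*exp(-sqrt(3)*a*k/3) - sqrt(3)*a^3/(3*k) + 3*a^2/k^2 - sqrt(2)*a/k - 6*sqrt(3)*a/k^3


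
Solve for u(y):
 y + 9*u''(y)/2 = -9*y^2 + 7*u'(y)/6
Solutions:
 u(y) = C1 + C2*exp(7*y/27) + 18*y^3/7 + 1479*y^2/49 + 79866*y/343


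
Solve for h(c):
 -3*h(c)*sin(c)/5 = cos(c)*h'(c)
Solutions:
 h(c) = C1*cos(c)^(3/5)


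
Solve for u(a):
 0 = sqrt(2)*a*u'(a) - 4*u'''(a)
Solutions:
 u(a) = C1 + Integral(C2*airyai(sqrt(2)*a/2) + C3*airybi(sqrt(2)*a/2), a)


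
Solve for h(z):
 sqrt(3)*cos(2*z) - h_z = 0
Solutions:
 h(z) = C1 + sqrt(3)*sin(2*z)/2


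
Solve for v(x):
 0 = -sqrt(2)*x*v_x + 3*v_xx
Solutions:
 v(x) = C1 + C2*erfi(2^(3/4)*sqrt(3)*x/6)


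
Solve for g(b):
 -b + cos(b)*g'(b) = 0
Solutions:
 g(b) = C1 + Integral(b/cos(b), b)


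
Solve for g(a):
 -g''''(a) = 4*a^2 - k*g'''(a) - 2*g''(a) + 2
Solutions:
 g(a) = C1 + C2*a + C3*exp(a*(k - sqrt(k^2 + 8))/2) + C4*exp(a*(k + sqrt(k^2 + 8))/2) + a^4/6 - a^3*k/3 + a^2*(k^2 + 3)/2


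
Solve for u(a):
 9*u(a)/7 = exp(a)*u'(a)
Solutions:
 u(a) = C1*exp(-9*exp(-a)/7)


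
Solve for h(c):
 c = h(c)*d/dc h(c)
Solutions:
 h(c) = -sqrt(C1 + c^2)
 h(c) = sqrt(C1 + c^2)


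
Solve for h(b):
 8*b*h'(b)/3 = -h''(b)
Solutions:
 h(b) = C1 + C2*erf(2*sqrt(3)*b/3)


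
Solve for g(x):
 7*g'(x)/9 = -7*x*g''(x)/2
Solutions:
 g(x) = C1 + C2*x^(7/9)


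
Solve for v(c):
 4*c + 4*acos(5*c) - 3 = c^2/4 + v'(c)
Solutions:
 v(c) = C1 - c^3/12 + 2*c^2 + 4*c*acos(5*c) - 3*c - 4*sqrt(1 - 25*c^2)/5


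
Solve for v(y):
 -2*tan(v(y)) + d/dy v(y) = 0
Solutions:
 v(y) = pi - asin(C1*exp(2*y))
 v(y) = asin(C1*exp(2*y))


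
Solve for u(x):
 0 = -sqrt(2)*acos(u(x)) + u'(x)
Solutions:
 Integral(1/acos(_y), (_y, u(x))) = C1 + sqrt(2)*x


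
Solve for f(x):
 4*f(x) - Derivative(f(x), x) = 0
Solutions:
 f(x) = C1*exp(4*x)


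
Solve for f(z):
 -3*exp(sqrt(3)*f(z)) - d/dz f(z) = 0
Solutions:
 f(z) = sqrt(3)*(2*log(1/(C1 + 3*z)) - log(3))/6


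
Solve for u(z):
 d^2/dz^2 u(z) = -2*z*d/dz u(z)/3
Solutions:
 u(z) = C1 + C2*erf(sqrt(3)*z/3)


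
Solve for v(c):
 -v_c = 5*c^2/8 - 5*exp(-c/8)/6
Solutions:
 v(c) = C1 - 5*c^3/24 - 20*exp(-c/8)/3


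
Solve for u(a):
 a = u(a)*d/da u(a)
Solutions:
 u(a) = -sqrt(C1 + a^2)
 u(a) = sqrt(C1 + a^2)


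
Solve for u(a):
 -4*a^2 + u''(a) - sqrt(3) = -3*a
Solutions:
 u(a) = C1 + C2*a + a^4/3 - a^3/2 + sqrt(3)*a^2/2


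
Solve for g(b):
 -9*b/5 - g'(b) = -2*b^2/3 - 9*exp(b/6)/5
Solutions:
 g(b) = C1 + 2*b^3/9 - 9*b^2/10 + 54*exp(b/6)/5


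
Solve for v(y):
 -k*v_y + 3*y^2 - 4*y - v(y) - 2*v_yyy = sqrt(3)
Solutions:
 v(y) = C1*exp(y*(2*k/((-6^(1/3) + 2^(1/3)*3^(5/6)*I)*(sqrt(3)*sqrt(2*k^3 + 27) + 9)^(1/3)) + 6^(1/3)*(sqrt(3)*sqrt(2*k^3 + 27) + 9)^(1/3)/12 - 2^(1/3)*3^(5/6)*I*(sqrt(3)*sqrt(2*k^3 + 27) + 9)^(1/3)/12)) + C2*exp(y*(-2*k/((6^(1/3) + 2^(1/3)*3^(5/6)*I)*(sqrt(3)*sqrt(2*k^3 + 27) + 9)^(1/3)) + 6^(1/3)*(sqrt(3)*sqrt(2*k^3 + 27) + 9)^(1/3)/12 + 2^(1/3)*3^(5/6)*I*(sqrt(3)*sqrt(2*k^3 + 27) + 9)^(1/3)/12)) + C3*exp(6^(1/3)*y*(6^(1/3)*k/(sqrt(3)*sqrt(2*k^3 + 27) + 9)^(1/3) - (sqrt(3)*sqrt(2*k^3 + 27) + 9)^(1/3))/6) + 6*k^2 - 6*k*y + 4*k + 3*y^2 - 4*y - sqrt(3)


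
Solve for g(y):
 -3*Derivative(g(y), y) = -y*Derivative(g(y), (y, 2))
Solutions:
 g(y) = C1 + C2*y^4


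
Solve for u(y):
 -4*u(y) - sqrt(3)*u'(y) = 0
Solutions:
 u(y) = C1*exp(-4*sqrt(3)*y/3)


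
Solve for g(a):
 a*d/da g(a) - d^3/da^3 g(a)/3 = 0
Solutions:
 g(a) = C1 + Integral(C2*airyai(3^(1/3)*a) + C3*airybi(3^(1/3)*a), a)


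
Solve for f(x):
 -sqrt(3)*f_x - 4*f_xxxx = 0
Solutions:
 f(x) = C1 + C4*exp(-2^(1/3)*3^(1/6)*x/2) + (C2*sin(2^(1/3)*3^(2/3)*x/4) + C3*cos(2^(1/3)*3^(2/3)*x/4))*exp(2^(1/3)*3^(1/6)*x/4)


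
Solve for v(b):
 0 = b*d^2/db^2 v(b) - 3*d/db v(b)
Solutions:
 v(b) = C1 + C2*b^4


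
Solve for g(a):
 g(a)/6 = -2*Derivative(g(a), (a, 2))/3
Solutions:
 g(a) = C1*sin(a/2) + C2*cos(a/2)


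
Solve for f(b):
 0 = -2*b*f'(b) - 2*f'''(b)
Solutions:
 f(b) = C1 + Integral(C2*airyai(-b) + C3*airybi(-b), b)


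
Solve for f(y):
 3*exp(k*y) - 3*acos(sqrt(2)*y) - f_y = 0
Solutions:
 f(y) = C1 - 3*y*acos(sqrt(2)*y) + 3*sqrt(2)*sqrt(1 - 2*y^2)/2 + 3*Piecewise((exp(k*y)/k, Ne(k, 0)), (y, True))


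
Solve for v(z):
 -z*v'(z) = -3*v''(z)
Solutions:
 v(z) = C1 + C2*erfi(sqrt(6)*z/6)


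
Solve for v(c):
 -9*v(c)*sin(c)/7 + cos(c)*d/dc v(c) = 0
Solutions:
 v(c) = C1/cos(c)^(9/7)


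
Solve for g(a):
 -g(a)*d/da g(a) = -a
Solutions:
 g(a) = -sqrt(C1 + a^2)
 g(a) = sqrt(C1 + a^2)


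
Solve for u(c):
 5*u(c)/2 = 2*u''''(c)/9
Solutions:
 u(c) = C1*exp(-5^(1/4)*sqrt(6)*c/2) + C2*exp(5^(1/4)*sqrt(6)*c/2) + C3*sin(5^(1/4)*sqrt(6)*c/2) + C4*cos(5^(1/4)*sqrt(6)*c/2)


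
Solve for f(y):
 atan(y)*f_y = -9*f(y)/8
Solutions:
 f(y) = C1*exp(-9*Integral(1/atan(y), y)/8)


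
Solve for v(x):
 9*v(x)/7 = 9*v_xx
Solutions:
 v(x) = C1*exp(-sqrt(7)*x/7) + C2*exp(sqrt(7)*x/7)


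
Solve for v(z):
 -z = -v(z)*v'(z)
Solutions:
 v(z) = -sqrt(C1 + z^2)
 v(z) = sqrt(C1 + z^2)


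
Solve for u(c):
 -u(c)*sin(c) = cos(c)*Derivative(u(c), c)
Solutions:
 u(c) = C1*cos(c)


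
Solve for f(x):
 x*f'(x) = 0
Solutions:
 f(x) = C1
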